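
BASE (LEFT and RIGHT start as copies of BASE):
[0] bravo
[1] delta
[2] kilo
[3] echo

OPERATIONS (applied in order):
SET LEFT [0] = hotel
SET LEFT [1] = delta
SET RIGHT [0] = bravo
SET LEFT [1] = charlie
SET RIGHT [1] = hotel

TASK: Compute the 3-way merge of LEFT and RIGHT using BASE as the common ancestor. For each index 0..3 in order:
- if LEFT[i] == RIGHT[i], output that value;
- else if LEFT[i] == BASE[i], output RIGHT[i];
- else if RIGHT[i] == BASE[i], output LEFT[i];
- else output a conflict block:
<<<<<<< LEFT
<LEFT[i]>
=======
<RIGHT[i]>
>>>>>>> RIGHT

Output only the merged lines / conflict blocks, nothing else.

Answer: hotel
<<<<<<< LEFT
charlie
=======
hotel
>>>>>>> RIGHT
kilo
echo

Derivation:
Final LEFT:  [hotel, charlie, kilo, echo]
Final RIGHT: [bravo, hotel, kilo, echo]
i=0: L=hotel, R=bravo=BASE -> take LEFT -> hotel
i=1: BASE=delta L=charlie R=hotel all differ -> CONFLICT
i=2: L=kilo R=kilo -> agree -> kilo
i=3: L=echo R=echo -> agree -> echo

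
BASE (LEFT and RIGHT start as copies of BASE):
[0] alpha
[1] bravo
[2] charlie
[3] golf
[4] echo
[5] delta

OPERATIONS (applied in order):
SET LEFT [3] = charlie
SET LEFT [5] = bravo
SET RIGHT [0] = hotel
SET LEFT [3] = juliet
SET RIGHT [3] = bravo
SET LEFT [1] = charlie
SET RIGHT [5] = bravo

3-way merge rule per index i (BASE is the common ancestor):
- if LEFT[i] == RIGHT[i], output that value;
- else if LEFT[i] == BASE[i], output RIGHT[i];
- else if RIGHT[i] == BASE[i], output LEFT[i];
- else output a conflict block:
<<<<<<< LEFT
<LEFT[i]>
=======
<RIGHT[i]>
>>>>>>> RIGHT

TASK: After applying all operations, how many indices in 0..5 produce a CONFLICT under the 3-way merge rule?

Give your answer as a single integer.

Final LEFT:  [alpha, charlie, charlie, juliet, echo, bravo]
Final RIGHT: [hotel, bravo, charlie, bravo, echo, bravo]
i=0: L=alpha=BASE, R=hotel -> take RIGHT -> hotel
i=1: L=charlie, R=bravo=BASE -> take LEFT -> charlie
i=2: L=charlie R=charlie -> agree -> charlie
i=3: BASE=golf L=juliet R=bravo all differ -> CONFLICT
i=4: L=echo R=echo -> agree -> echo
i=5: L=bravo R=bravo -> agree -> bravo
Conflict count: 1

Answer: 1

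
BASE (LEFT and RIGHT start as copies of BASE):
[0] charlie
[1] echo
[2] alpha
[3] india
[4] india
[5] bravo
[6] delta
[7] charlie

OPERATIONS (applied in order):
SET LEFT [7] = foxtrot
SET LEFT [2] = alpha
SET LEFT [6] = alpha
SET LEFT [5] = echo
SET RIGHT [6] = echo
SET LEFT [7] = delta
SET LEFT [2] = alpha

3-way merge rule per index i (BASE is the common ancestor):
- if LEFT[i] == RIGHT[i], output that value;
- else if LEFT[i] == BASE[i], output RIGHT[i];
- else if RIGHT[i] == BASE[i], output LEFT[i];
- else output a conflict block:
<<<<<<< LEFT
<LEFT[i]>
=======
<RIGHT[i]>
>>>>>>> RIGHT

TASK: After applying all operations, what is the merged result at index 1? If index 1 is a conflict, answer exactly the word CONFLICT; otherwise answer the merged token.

Final LEFT:  [charlie, echo, alpha, india, india, echo, alpha, delta]
Final RIGHT: [charlie, echo, alpha, india, india, bravo, echo, charlie]
i=0: L=charlie R=charlie -> agree -> charlie
i=1: L=echo R=echo -> agree -> echo
i=2: L=alpha R=alpha -> agree -> alpha
i=3: L=india R=india -> agree -> india
i=4: L=india R=india -> agree -> india
i=5: L=echo, R=bravo=BASE -> take LEFT -> echo
i=6: BASE=delta L=alpha R=echo all differ -> CONFLICT
i=7: L=delta, R=charlie=BASE -> take LEFT -> delta
Index 1 -> echo

Answer: echo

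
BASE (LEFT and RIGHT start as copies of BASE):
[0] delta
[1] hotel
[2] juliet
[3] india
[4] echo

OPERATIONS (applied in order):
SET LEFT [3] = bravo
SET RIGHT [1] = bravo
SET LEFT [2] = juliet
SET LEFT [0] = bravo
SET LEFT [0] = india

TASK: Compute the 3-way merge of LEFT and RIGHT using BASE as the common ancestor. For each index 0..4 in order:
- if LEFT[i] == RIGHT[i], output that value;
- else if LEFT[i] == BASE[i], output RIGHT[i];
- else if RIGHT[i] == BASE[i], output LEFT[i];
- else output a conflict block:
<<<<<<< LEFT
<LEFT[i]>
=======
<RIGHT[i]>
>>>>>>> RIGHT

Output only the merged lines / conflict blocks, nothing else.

Final LEFT:  [india, hotel, juliet, bravo, echo]
Final RIGHT: [delta, bravo, juliet, india, echo]
i=0: L=india, R=delta=BASE -> take LEFT -> india
i=1: L=hotel=BASE, R=bravo -> take RIGHT -> bravo
i=2: L=juliet R=juliet -> agree -> juliet
i=3: L=bravo, R=india=BASE -> take LEFT -> bravo
i=4: L=echo R=echo -> agree -> echo

Answer: india
bravo
juliet
bravo
echo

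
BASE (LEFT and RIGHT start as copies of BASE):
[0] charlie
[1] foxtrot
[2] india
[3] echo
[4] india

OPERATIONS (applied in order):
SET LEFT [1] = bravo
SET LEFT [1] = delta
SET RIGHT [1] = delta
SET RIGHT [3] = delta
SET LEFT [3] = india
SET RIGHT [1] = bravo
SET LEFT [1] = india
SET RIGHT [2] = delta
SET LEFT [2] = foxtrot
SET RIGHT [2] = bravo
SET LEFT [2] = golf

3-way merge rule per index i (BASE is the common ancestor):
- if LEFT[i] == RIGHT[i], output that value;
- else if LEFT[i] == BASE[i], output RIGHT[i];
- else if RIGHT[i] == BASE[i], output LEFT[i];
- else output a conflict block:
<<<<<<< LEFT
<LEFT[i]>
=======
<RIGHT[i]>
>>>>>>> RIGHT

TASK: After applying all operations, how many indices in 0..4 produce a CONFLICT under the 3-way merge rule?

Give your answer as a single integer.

Final LEFT:  [charlie, india, golf, india, india]
Final RIGHT: [charlie, bravo, bravo, delta, india]
i=0: L=charlie R=charlie -> agree -> charlie
i=1: BASE=foxtrot L=india R=bravo all differ -> CONFLICT
i=2: BASE=india L=golf R=bravo all differ -> CONFLICT
i=3: BASE=echo L=india R=delta all differ -> CONFLICT
i=4: L=india R=india -> agree -> india
Conflict count: 3

Answer: 3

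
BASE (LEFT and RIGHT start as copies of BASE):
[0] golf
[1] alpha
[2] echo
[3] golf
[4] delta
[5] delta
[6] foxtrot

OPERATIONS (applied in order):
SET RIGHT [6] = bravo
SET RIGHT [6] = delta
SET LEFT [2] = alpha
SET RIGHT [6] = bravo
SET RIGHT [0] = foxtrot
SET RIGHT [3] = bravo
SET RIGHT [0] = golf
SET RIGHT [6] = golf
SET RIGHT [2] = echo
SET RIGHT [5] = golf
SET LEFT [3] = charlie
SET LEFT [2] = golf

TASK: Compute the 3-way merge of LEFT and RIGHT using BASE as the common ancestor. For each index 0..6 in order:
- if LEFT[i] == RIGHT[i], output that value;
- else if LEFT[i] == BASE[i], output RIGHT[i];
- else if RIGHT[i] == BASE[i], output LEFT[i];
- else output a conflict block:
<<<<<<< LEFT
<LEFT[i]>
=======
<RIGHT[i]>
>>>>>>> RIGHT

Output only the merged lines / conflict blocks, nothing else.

Final LEFT:  [golf, alpha, golf, charlie, delta, delta, foxtrot]
Final RIGHT: [golf, alpha, echo, bravo, delta, golf, golf]
i=0: L=golf R=golf -> agree -> golf
i=1: L=alpha R=alpha -> agree -> alpha
i=2: L=golf, R=echo=BASE -> take LEFT -> golf
i=3: BASE=golf L=charlie R=bravo all differ -> CONFLICT
i=4: L=delta R=delta -> agree -> delta
i=5: L=delta=BASE, R=golf -> take RIGHT -> golf
i=6: L=foxtrot=BASE, R=golf -> take RIGHT -> golf

Answer: golf
alpha
golf
<<<<<<< LEFT
charlie
=======
bravo
>>>>>>> RIGHT
delta
golf
golf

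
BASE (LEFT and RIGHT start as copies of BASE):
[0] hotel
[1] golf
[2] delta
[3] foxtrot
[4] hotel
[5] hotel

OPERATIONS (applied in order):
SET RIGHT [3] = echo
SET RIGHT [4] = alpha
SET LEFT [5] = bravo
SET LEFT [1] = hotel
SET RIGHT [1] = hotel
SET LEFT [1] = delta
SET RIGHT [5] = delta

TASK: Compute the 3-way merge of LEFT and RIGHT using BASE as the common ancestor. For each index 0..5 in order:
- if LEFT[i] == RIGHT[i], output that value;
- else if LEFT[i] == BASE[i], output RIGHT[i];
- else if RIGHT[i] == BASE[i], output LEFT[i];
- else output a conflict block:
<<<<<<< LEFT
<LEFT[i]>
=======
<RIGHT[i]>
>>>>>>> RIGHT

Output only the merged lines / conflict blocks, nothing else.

Answer: hotel
<<<<<<< LEFT
delta
=======
hotel
>>>>>>> RIGHT
delta
echo
alpha
<<<<<<< LEFT
bravo
=======
delta
>>>>>>> RIGHT

Derivation:
Final LEFT:  [hotel, delta, delta, foxtrot, hotel, bravo]
Final RIGHT: [hotel, hotel, delta, echo, alpha, delta]
i=0: L=hotel R=hotel -> agree -> hotel
i=1: BASE=golf L=delta R=hotel all differ -> CONFLICT
i=2: L=delta R=delta -> agree -> delta
i=3: L=foxtrot=BASE, R=echo -> take RIGHT -> echo
i=4: L=hotel=BASE, R=alpha -> take RIGHT -> alpha
i=5: BASE=hotel L=bravo R=delta all differ -> CONFLICT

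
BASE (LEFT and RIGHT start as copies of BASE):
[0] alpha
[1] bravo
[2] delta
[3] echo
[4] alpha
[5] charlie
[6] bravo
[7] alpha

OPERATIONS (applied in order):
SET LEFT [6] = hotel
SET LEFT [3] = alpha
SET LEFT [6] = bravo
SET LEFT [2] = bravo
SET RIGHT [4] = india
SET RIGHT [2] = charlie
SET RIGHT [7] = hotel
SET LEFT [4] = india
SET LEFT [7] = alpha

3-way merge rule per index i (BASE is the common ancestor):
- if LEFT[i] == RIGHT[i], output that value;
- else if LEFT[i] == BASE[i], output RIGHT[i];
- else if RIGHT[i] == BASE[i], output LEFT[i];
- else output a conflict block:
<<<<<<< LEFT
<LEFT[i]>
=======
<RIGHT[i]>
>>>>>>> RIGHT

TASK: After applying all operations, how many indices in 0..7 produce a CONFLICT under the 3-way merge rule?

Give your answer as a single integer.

Final LEFT:  [alpha, bravo, bravo, alpha, india, charlie, bravo, alpha]
Final RIGHT: [alpha, bravo, charlie, echo, india, charlie, bravo, hotel]
i=0: L=alpha R=alpha -> agree -> alpha
i=1: L=bravo R=bravo -> agree -> bravo
i=2: BASE=delta L=bravo R=charlie all differ -> CONFLICT
i=3: L=alpha, R=echo=BASE -> take LEFT -> alpha
i=4: L=india R=india -> agree -> india
i=5: L=charlie R=charlie -> agree -> charlie
i=6: L=bravo R=bravo -> agree -> bravo
i=7: L=alpha=BASE, R=hotel -> take RIGHT -> hotel
Conflict count: 1

Answer: 1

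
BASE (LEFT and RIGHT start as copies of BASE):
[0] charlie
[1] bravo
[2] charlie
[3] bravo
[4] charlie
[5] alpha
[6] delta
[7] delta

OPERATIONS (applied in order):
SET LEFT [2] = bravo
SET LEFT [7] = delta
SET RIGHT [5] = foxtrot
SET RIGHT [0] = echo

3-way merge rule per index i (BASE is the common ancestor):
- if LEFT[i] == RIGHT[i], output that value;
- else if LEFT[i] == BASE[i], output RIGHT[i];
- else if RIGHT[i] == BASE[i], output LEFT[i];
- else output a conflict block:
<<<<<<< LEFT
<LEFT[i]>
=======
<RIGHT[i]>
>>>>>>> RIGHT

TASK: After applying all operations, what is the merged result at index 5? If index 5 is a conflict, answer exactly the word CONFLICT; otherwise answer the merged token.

Answer: foxtrot

Derivation:
Final LEFT:  [charlie, bravo, bravo, bravo, charlie, alpha, delta, delta]
Final RIGHT: [echo, bravo, charlie, bravo, charlie, foxtrot, delta, delta]
i=0: L=charlie=BASE, R=echo -> take RIGHT -> echo
i=1: L=bravo R=bravo -> agree -> bravo
i=2: L=bravo, R=charlie=BASE -> take LEFT -> bravo
i=3: L=bravo R=bravo -> agree -> bravo
i=4: L=charlie R=charlie -> agree -> charlie
i=5: L=alpha=BASE, R=foxtrot -> take RIGHT -> foxtrot
i=6: L=delta R=delta -> agree -> delta
i=7: L=delta R=delta -> agree -> delta
Index 5 -> foxtrot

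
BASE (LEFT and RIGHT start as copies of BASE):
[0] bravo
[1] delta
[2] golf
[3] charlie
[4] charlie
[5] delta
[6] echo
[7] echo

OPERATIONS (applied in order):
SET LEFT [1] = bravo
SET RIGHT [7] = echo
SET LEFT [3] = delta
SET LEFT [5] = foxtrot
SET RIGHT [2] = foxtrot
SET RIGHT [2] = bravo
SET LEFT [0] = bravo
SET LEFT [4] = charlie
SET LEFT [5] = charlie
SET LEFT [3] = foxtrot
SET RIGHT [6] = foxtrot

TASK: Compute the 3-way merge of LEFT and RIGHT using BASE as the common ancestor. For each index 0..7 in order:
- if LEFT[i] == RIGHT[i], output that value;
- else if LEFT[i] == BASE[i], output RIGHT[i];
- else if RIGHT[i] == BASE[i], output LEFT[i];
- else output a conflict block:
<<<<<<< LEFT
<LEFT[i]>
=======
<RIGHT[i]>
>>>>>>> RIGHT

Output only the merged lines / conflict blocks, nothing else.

Answer: bravo
bravo
bravo
foxtrot
charlie
charlie
foxtrot
echo

Derivation:
Final LEFT:  [bravo, bravo, golf, foxtrot, charlie, charlie, echo, echo]
Final RIGHT: [bravo, delta, bravo, charlie, charlie, delta, foxtrot, echo]
i=0: L=bravo R=bravo -> agree -> bravo
i=1: L=bravo, R=delta=BASE -> take LEFT -> bravo
i=2: L=golf=BASE, R=bravo -> take RIGHT -> bravo
i=3: L=foxtrot, R=charlie=BASE -> take LEFT -> foxtrot
i=4: L=charlie R=charlie -> agree -> charlie
i=5: L=charlie, R=delta=BASE -> take LEFT -> charlie
i=6: L=echo=BASE, R=foxtrot -> take RIGHT -> foxtrot
i=7: L=echo R=echo -> agree -> echo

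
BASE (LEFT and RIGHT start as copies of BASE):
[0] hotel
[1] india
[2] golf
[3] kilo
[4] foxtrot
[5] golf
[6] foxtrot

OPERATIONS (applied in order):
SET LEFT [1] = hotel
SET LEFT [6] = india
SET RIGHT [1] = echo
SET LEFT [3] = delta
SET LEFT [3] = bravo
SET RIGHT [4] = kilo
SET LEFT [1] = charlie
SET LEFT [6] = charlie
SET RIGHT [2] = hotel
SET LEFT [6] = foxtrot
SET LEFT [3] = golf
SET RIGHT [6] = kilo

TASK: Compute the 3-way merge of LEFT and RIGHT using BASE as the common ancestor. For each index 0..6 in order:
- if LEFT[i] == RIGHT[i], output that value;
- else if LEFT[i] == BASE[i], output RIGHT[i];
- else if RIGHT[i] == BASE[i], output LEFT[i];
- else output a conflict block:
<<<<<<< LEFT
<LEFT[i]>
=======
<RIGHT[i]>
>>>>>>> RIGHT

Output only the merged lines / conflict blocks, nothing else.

Answer: hotel
<<<<<<< LEFT
charlie
=======
echo
>>>>>>> RIGHT
hotel
golf
kilo
golf
kilo

Derivation:
Final LEFT:  [hotel, charlie, golf, golf, foxtrot, golf, foxtrot]
Final RIGHT: [hotel, echo, hotel, kilo, kilo, golf, kilo]
i=0: L=hotel R=hotel -> agree -> hotel
i=1: BASE=india L=charlie R=echo all differ -> CONFLICT
i=2: L=golf=BASE, R=hotel -> take RIGHT -> hotel
i=3: L=golf, R=kilo=BASE -> take LEFT -> golf
i=4: L=foxtrot=BASE, R=kilo -> take RIGHT -> kilo
i=5: L=golf R=golf -> agree -> golf
i=6: L=foxtrot=BASE, R=kilo -> take RIGHT -> kilo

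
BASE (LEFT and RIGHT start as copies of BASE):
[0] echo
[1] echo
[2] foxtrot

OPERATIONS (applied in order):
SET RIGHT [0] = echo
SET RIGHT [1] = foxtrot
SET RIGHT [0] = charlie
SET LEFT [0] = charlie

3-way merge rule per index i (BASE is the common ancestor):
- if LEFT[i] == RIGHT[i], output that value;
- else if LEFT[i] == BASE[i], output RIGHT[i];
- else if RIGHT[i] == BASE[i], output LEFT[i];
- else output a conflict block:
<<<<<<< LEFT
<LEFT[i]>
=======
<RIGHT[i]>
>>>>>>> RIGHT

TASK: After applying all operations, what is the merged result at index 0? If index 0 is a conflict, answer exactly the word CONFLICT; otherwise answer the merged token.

Answer: charlie

Derivation:
Final LEFT:  [charlie, echo, foxtrot]
Final RIGHT: [charlie, foxtrot, foxtrot]
i=0: L=charlie R=charlie -> agree -> charlie
i=1: L=echo=BASE, R=foxtrot -> take RIGHT -> foxtrot
i=2: L=foxtrot R=foxtrot -> agree -> foxtrot
Index 0 -> charlie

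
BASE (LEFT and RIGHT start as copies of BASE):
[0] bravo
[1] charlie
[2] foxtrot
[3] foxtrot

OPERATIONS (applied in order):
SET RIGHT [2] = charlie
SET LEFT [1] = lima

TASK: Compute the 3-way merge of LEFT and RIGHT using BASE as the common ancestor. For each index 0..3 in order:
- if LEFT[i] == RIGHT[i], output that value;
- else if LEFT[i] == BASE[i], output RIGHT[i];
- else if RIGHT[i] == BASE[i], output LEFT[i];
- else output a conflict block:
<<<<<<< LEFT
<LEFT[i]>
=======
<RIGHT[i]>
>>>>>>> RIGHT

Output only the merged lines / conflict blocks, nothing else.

Answer: bravo
lima
charlie
foxtrot

Derivation:
Final LEFT:  [bravo, lima, foxtrot, foxtrot]
Final RIGHT: [bravo, charlie, charlie, foxtrot]
i=0: L=bravo R=bravo -> agree -> bravo
i=1: L=lima, R=charlie=BASE -> take LEFT -> lima
i=2: L=foxtrot=BASE, R=charlie -> take RIGHT -> charlie
i=3: L=foxtrot R=foxtrot -> agree -> foxtrot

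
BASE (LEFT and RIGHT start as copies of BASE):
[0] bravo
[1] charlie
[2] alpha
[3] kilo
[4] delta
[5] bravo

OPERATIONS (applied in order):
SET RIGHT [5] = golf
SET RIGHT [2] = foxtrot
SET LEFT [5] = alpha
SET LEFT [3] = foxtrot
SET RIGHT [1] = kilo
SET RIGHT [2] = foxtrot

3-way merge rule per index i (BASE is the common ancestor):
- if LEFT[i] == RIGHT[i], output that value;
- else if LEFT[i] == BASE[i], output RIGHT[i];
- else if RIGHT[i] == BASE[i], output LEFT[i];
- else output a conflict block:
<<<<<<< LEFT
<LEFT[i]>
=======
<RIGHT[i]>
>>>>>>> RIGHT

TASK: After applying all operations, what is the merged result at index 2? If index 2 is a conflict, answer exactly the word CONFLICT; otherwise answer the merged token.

Final LEFT:  [bravo, charlie, alpha, foxtrot, delta, alpha]
Final RIGHT: [bravo, kilo, foxtrot, kilo, delta, golf]
i=0: L=bravo R=bravo -> agree -> bravo
i=1: L=charlie=BASE, R=kilo -> take RIGHT -> kilo
i=2: L=alpha=BASE, R=foxtrot -> take RIGHT -> foxtrot
i=3: L=foxtrot, R=kilo=BASE -> take LEFT -> foxtrot
i=4: L=delta R=delta -> agree -> delta
i=5: BASE=bravo L=alpha R=golf all differ -> CONFLICT
Index 2 -> foxtrot

Answer: foxtrot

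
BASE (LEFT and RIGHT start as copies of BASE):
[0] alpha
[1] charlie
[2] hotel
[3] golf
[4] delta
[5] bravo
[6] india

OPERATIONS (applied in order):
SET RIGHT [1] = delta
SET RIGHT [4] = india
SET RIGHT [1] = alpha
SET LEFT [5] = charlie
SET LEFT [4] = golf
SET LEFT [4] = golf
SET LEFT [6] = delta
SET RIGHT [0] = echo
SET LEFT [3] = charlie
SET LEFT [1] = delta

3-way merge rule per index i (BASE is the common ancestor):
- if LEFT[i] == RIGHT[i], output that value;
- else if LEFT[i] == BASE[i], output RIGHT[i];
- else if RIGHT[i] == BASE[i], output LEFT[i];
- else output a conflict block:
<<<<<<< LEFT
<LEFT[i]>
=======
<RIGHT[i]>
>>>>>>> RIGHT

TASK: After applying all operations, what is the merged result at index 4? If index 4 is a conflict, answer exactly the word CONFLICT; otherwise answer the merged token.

Answer: CONFLICT

Derivation:
Final LEFT:  [alpha, delta, hotel, charlie, golf, charlie, delta]
Final RIGHT: [echo, alpha, hotel, golf, india, bravo, india]
i=0: L=alpha=BASE, R=echo -> take RIGHT -> echo
i=1: BASE=charlie L=delta R=alpha all differ -> CONFLICT
i=2: L=hotel R=hotel -> agree -> hotel
i=3: L=charlie, R=golf=BASE -> take LEFT -> charlie
i=4: BASE=delta L=golf R=india all differ -> CONFLICT
i=5: L=charlie, R=bravo=BASE -> take LEFT -> charlie
i=6: L=delta, R=india=BASE -> take LEFT -> delta
Index 4 -> CONFLICT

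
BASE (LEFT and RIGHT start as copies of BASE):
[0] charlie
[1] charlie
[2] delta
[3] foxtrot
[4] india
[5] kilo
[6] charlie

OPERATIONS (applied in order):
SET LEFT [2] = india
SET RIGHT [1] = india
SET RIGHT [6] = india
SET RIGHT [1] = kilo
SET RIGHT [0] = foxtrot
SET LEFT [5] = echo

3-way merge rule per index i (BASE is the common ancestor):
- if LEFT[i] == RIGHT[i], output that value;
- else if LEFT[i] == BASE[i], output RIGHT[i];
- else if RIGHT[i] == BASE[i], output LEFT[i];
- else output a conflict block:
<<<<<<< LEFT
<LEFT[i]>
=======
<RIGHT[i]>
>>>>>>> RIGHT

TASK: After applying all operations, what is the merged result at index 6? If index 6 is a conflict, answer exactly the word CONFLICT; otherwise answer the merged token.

Answer: india

Derivation:
Final LEFT:  [charlie, charlie, india, foxtrot, india, echo, charlie]
Final RIGHT: [foxtrot, kilo, delta, foxtrot, india, kilo, india]
i=0: L=charlie=BASE, R=foxtrot -> take RIGHT -> foxtrot
i=1: L=charlie=BASE, R=kilo -> take RIGHT -> kilo
i=2: L=india, R=delta=BASE -> take LEFT -> india
i=3: L=foxtrot R=foxtrot -> agree -> foxtrot
i=4: L=india R=india -> agree -> india
i=5: L=echo, R=kilo=BASE -> take LEFT -> echo
i=6: L=charlie=BASE, R=india -> take RIGHT -> india
Index 6 -> india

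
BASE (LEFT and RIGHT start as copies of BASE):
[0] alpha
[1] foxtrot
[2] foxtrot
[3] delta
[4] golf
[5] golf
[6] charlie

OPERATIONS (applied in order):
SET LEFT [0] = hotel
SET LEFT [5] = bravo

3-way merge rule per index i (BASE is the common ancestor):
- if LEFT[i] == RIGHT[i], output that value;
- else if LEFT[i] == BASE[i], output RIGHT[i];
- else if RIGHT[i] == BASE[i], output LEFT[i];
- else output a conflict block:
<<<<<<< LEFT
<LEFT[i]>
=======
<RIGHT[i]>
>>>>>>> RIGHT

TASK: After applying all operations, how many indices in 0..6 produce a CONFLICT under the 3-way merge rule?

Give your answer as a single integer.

Final LEFT:  [hotel, foxtrot, foxtrot, delta, golf, bravo, charlie]
Final RIGHT: [alpha, foxtrot, foxtrot, delta, golf, golf, charlie]
i=0: L=hotel, R=alpha=BASE -> take LEFT -> hotel
i=1: L=foxtrot R=foxtrot -> agree -> foxtrot
i=2: L=foxtrot R=foxtrot -> agree -> foxtrot
i=3: L=delta R=delta -> agree -> delta
i=4: L=golf R=golf -> agree -> golf
i=5: L=bravo, R=golf=BASE -> take LEFT -> bravo
i=6: L=charlie R=charlie -> agree -> charlie
Conflict count: 0

Answer: 0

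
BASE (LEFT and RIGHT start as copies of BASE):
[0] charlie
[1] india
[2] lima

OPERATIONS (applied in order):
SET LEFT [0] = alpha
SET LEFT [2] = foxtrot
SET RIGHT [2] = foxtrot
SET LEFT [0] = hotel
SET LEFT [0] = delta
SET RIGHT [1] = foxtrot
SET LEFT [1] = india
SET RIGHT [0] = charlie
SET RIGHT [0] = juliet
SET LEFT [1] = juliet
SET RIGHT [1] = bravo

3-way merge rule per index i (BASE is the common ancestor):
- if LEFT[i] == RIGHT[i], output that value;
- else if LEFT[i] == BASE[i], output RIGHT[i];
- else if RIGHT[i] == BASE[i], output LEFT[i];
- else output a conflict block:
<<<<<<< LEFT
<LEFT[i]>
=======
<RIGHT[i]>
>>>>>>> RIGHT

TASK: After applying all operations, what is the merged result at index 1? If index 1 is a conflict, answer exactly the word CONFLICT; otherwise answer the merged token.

Answer: CONFLICT

Derivation:
Final LEFT:  [delta, juliet, foxtrot]
Final RIGHT: [juliet, bravo, foxtrot]
i=0: BASE=charlie L=delta R=juliet all differ -> CONFLICT
i=1: BASE=india L=juliet R=bravo all differ -> CONFLICT
i=2: L=foxtrot R=foxtrot -> agree -> foxtrot
Index 1 -> CONFLICT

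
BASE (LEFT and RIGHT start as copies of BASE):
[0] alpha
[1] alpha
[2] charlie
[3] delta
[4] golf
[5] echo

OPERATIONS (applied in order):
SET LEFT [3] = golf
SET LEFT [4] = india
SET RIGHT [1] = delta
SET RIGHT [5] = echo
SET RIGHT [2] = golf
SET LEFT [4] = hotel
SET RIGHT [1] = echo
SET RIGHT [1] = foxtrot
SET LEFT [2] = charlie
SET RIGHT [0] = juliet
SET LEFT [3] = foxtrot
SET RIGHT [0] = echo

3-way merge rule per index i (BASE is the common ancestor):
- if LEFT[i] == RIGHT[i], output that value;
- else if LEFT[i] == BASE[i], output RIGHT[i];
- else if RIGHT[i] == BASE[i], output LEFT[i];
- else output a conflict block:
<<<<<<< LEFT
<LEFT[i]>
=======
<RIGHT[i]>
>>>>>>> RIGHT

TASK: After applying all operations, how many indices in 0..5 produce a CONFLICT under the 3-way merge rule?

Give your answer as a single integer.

Answer: 0

Derivation:
Final LEFT:  [alpha, alpha, charlie, foxtrot, hotel, echo]
Final RIGHT: [echo, foxtrot, golf, delta, golf, echo]
i=0: L=alpha=BASE, R=echo -> take RIGHT -> echo
i=1: L=alpha=BASE, R=foxtrot -> take RIGHT -> foxtrot
i=2: L=charlie=BASE, R=golf -> take RIGHT -> golf
i=3: L=foxtrot, R=delta=BASE -> take LEFT -> foxtrot
i=4: L=hotel, R=golf=BASE -> take LEFT -> hotel
i=5: L=echo R=echo -> agree -> echo
Conflict count: 0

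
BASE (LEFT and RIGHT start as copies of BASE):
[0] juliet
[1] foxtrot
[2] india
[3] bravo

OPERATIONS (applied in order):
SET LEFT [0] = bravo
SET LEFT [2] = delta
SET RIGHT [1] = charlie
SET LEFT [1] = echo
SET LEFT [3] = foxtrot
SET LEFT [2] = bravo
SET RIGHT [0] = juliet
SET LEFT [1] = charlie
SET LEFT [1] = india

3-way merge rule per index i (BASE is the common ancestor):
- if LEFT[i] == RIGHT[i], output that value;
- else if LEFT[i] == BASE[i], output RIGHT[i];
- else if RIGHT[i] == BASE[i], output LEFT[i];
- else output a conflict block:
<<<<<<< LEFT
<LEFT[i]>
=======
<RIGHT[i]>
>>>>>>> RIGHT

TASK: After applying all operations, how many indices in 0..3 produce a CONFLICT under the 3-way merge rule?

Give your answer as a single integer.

Final LEFT:  [bravo, india, bravo, foxtrot]
Final RIGHT: [juliet, charlie, india, bravo]
i=0: L=bravo, R=juliet=BASE -> take LEFT -> bravo
i=1: BASE=foxtrot L=india R=charlie all differ -> CONFLICT
i=2: L=bravo, R=india=BASE -> take LEFT -> bravo
i=3: L=foxtrot, R=bravo=BASE -> take LEFT -> foxtrot
Conflict count: 1

Answer: 1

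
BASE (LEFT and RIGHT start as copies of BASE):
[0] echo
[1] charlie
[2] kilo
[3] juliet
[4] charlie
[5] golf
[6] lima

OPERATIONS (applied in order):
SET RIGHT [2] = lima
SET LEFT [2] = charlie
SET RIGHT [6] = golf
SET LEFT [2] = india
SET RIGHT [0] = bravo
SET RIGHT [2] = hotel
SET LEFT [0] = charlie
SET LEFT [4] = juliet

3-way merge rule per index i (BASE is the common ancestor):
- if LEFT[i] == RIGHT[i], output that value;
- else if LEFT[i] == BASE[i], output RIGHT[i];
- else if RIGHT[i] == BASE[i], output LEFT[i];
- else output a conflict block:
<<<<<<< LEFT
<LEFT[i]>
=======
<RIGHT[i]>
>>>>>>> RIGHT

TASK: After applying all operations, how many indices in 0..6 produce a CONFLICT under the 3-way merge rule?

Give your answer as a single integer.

Final LEFT:  [charlie, charlie, india, juliet, juliet, golf, lima]
Final RIGHT: [bravo, charlie, hotel, juliet, charlie, golf, golf]
i=0: BASE=echo L=charlie R=bravo all differ -> CONFLICT
i=1: L=charlie R=charlie -> agree -> charlie
i=2: BASE=kilo L=india R=hotel all differ -> CONFLICT
i=3: L=juliet R=juliet -> agree -> juliet
i=4: L=juliet, R=charlie=BASE -> take LEFT -> juliet
i=5: L=golf R=golf -> agree -> golf
i=6: L=lima=BASE, R=golf -> take RIGHT -> golf
Conflict count: 2

Answer: 2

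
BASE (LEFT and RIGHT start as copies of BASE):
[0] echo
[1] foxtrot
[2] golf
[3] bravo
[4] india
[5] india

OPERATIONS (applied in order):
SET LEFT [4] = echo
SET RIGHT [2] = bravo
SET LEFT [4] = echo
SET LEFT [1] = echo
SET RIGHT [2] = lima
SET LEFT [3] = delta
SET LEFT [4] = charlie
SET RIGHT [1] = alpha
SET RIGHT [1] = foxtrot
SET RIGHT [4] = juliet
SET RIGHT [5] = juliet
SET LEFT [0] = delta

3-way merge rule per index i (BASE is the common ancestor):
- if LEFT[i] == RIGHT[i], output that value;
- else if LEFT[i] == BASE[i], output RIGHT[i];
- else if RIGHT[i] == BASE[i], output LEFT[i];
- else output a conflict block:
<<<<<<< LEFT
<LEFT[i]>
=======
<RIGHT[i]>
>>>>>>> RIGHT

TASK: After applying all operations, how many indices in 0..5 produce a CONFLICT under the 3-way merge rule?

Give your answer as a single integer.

Final LEFT:  [delta, echo, golf, delta, charlie, india]
Final RIGHT: [echo, foxtrot, lima, bravo, juliet, juliet]
i=0: L=delta, R=echo=BASE -> take LEFT -> delta
i=1: L=echo, R=foxtrot=BASE -> take LEFT -> echo
i=2: L=golf=BASE, R=lima -> take RIGHT -> lima
i=3: L=delta, R=bravo=BASE -> take LEFT -> delta
i=4: BASE=india L=charlie R=juliet all differ -> CONFLICT
i=5: L=india=BASE, R=juliet -> take RIGHT -> juliet
Conflict count: 1

Answer: 1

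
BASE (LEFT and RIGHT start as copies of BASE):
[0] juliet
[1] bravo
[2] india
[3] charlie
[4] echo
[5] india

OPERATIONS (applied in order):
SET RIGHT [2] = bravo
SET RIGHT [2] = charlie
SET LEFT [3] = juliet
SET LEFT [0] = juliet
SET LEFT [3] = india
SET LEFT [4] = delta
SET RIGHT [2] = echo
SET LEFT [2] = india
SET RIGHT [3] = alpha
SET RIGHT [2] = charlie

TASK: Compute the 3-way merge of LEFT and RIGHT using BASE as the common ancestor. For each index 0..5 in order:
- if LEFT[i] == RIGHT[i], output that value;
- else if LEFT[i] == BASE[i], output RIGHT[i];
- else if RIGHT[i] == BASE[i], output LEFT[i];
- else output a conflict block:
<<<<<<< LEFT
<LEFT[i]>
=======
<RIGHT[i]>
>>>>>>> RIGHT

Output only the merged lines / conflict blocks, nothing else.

Answer: juliet
bravo
charlie
<<<<<<< LEFT
india
=======
alpha
>>>>>>> RIGHT
delta
india

Derivation:
Final LEFT:  [juliet, bravo, india, india, delta, india]
Final RIGHT: [juliet, bravo, charlie, alpha, echo, india]
i=0: L=juliet R=juliet -> agree -> juliet
i=1: L=bravo R=bravo -> agree -> bravo
i=2: L=india=BASE, R=charlie -> take RIGHT -> charlie
i=3: BASE=charlie L=india R=alpha all differ -> CONFLICT
i=4: L=delta, R=echo=BASE -> take LEFT -> delta
i=5: L=india R=india -> agree -> india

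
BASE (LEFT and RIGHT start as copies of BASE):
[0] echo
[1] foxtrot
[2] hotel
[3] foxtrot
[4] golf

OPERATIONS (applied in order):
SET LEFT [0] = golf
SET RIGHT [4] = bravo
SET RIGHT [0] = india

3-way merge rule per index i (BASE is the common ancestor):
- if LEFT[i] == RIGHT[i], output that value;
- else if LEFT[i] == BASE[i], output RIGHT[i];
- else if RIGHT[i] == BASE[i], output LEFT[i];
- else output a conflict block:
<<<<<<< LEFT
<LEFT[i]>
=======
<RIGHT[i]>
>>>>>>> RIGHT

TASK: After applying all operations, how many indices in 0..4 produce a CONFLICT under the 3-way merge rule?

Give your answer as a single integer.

Answer: 1

Derivation:
Final LEFT:  [golf, foxtrot, hotel, foxtrot, golf]
Final RIGHT: [india, foxtrot, hotel, foxtrot, bravo]
i=0: BASE=echo L=golf R=india all differ -> CONFLICT
i=1: L=foxtrot R=foxtrot -> agree -> foxtrot
i=2: L=hotel R=hotel -> agree -> hotel
i=3: L=foxtrot R=foxtrot -> agree -> foxtrot
i=4: L=golf=BASE, R=bravo -> take RIGHT -> bravo
Conflict count: 1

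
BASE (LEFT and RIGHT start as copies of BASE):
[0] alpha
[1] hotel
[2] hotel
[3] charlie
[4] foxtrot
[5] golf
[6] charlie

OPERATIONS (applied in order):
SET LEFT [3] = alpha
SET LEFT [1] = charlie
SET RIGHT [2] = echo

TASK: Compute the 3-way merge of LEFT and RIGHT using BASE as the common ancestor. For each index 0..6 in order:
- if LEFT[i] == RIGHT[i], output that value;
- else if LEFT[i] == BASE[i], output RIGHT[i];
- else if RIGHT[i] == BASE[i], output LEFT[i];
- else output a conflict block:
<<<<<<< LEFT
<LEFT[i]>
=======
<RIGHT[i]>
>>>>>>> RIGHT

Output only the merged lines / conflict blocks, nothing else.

Final LEFT:  [alpha, charlie, hotel, alpha, foxtrot, golf, charlie]
Final RIGHT: [alpha, hotel, echo, charlie, foxtrot, golf, charlie]
i=0: L=alpha R=alpha -> agree -> alpha
i=1: L=charlie, R=hotel=BASE -> take LEFT -> charlie
i=2: L=hotel=BASE, R=echo -> take RIGHT -> echo
i=3: L=alpha, R=charlie=BASE -> take LEFT -> alpha
i=4: L=foxtrot R=foxtrot -> agree -> foxtrot
i=5: L=golf R=golf -> agree -> golf
i=6: L=charlie R=charlie -> agree -> charlie

Answer: alpha
charlie
echo
alpha
foxtrot
golf
charlie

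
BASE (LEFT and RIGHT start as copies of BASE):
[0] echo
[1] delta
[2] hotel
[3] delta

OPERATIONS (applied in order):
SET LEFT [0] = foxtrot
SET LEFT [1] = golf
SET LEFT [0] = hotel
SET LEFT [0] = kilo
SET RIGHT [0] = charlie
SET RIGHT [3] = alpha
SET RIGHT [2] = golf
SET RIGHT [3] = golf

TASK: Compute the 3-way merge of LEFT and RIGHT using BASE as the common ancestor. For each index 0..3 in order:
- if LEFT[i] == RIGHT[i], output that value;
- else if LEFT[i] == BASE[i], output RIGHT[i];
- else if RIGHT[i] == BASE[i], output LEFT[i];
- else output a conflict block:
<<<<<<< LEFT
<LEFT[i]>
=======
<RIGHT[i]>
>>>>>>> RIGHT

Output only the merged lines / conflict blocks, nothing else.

Final LEFT:  [kilo, golf, hotel, delta]
Final RIGHT: [charlie, delta, golf, golf]
i=0: BASE=echo L=kilo R=charlie all differ -> CONFLICT
i=1: L=golf, R=delta=BASE -> take LEFT -> golf
i=2: L=hotel=BASE, R=golf -> take RIGHT -> golf
i=3: L=delta=BASE, R=golf -> take RIGHT -> golf

Answer: <<<<<<< LEFT
kilo
=======
charlie
>>>>>>> RIGHT
golf
golf
golf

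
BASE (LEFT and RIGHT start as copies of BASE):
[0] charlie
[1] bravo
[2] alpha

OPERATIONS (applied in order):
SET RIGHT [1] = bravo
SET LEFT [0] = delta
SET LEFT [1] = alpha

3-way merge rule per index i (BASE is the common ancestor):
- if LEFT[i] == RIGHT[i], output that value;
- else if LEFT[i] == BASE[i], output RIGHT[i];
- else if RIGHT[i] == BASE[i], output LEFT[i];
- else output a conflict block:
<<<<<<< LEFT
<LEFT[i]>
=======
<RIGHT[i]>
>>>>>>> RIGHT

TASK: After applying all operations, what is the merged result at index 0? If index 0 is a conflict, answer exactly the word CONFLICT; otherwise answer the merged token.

Final LEFT:  [delta, alpha, alpha]
Final RIGHT: [charlie, bravo, alpha]
i=0: L=delta, R=charlie=BASE -> take LEFT -> delta
i=1: L=alpha, R=bravo=BASE -> take LEFT -> alpha
i=2: L=alpha R=alpha -> agree -> alpha
Index 0 -> delta

Answer: delta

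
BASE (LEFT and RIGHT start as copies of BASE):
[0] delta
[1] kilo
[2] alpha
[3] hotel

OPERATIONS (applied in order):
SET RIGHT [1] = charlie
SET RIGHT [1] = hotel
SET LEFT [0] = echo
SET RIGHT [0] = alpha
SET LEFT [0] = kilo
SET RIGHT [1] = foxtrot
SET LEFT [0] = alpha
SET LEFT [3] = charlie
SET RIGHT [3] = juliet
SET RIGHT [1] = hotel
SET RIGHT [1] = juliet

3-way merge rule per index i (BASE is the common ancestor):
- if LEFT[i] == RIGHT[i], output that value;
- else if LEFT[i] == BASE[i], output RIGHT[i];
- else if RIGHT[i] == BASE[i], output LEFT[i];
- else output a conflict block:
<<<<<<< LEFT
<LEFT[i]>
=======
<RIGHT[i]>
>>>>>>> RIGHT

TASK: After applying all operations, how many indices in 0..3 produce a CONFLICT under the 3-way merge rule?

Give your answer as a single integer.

Final LEFT:  [alpha, kilo, alpha, charlie]
Final RIGHT: [alpha, juliet, alpha, juliet]
i=0: L=alpha R=alpha -> agree -> alpha
i=1: L=kilo=BASE, R=juliet -> take RIGHT -> juliet
i=2: L=alpha R=alpha -> agree -> alpha
i=3: BASE=hotel L=charlie R=juliet all differ -> CONFLICT
Conflict count: 1

Answer: 1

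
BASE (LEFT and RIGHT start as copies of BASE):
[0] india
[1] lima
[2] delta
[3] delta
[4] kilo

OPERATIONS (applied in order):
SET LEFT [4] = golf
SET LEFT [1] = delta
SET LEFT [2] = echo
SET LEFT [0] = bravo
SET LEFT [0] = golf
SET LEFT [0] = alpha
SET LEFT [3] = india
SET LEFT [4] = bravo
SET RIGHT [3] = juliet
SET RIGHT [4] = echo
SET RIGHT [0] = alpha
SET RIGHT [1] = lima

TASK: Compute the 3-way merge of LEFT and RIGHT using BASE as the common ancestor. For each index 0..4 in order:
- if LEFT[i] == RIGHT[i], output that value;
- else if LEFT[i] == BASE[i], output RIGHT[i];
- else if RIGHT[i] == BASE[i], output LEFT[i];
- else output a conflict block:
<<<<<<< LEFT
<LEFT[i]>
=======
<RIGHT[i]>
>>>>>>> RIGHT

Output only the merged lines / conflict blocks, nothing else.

Final LEFT:  [alpha, delta, echo, india, bravo]
Final RIGHT: [alpha, lima, delta, juliet, echo]
i=0: L=alpha R=alpha -> agree -> alpha
i=1: L=delta, R=lima=BASE -> take LEFT -> delta
i=2: L=echo, R=delta=BASE -> take LEFT -> echo
i=3: BASE=delta L=india R=juliet all differ -> CONFLICT
i=4: BASE=kilo L=bravo R=echo all differ -> CONFLICT

Answer: alpha
delta
echo
<<<<<<< LEFT
india
=======
juliet
>>>>>>> RIGHT
<<<<<<< LEFT
bravo
=======
echo
>>>>>>> RIGHT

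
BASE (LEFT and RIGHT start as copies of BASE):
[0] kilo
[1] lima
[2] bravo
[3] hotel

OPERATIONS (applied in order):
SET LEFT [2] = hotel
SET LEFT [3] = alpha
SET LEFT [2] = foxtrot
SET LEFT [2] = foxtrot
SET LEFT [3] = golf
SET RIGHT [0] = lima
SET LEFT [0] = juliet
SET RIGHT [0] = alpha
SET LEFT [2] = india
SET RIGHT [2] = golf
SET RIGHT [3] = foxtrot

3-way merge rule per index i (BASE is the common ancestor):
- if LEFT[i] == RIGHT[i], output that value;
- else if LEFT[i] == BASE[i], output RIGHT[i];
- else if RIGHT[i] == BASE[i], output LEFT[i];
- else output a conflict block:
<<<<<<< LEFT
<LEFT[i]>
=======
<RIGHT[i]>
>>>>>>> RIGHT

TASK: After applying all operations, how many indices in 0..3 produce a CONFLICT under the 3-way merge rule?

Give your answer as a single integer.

Answer: 3

Derivation:
Final LEFT:  [juliet, lima, india, golf]
Final RIGHT: [alpha, lima, golf, foxtrot]
i=0: BASE=kilo L=juliet R=alpha all differ -> CONFLICT
i=1: L=lima R=lima -> agree -> lima
i=2: BASE=bravo L=india R=golf all differ -> CONFLICT
i=3: BASE=hotel L=golf R=foxtrot all differ -> CONFLICT
Conflict count: 3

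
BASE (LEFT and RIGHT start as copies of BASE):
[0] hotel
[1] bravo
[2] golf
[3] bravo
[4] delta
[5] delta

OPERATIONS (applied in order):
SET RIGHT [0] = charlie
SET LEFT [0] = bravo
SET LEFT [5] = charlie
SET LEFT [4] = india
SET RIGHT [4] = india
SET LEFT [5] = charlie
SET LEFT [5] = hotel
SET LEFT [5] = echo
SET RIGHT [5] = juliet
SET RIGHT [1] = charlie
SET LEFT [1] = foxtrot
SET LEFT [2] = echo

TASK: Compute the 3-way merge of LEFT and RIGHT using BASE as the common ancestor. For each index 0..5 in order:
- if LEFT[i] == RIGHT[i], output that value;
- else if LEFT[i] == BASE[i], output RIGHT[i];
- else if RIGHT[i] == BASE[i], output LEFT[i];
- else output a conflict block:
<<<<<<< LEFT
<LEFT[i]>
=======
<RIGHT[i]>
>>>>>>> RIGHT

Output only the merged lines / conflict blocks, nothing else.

Final LEFT:  [bravo, foxtrot, echo, bravo, india, echo]
Final RIGHT: [charlie, charlie, golf, bravo, india, juliet]
i=0: BASE=hotel L=bravo R=charlie all differ -> CONFLICT
i=1: BASE=bravo L=foxtrot R=charlie all differ -> CONFLICT
i=2: L=echo, R=golf=BASE -> take LEFT -> echo
i=3: L=bravo R=bravo -> agree -> bravo
i=4: L=india R=india -> agree -> india
i=5: BASE=delta L=echo R=juliet all differ -> CONFLICT

Answer: <<<<<<< LEFT
bravo
=======
charlie
>>>>>>> RIGHT
<<<<<<< LEFT
foxtrot
=======
charlie
>>>>>>> RIGHT
echo
bravo
india
<<<<<<< LEFT
echo
=======
juliet
>>>>>>> RIGHT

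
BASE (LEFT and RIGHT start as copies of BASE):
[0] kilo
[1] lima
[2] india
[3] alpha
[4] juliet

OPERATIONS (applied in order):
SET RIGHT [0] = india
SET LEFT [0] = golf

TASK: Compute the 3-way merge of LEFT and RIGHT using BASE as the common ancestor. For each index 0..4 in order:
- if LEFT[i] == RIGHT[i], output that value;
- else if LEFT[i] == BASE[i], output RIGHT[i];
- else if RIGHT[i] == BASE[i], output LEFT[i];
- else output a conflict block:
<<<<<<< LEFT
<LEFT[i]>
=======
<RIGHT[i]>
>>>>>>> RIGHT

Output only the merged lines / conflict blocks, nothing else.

Final LEFT:  [golf, lima, india, alpha, juliet]
Final RIGHT: [india, lima, india, alpha, juliet]
i=0: BASE=kilo L=golf R=india all differ -> CONFLICT
i=1: L=lima R=lima -> agree -> lima
i=2: L=india R=india -> agree -> india
i=3: L=alpha R=alpha -> agree -> alpha
i=4: L=juliet R=juliet -> agree -> juliet

Answer: <<<<<<< LEFT
golf
=======
india
>>>>>>> RIGHT
lima
india
alpha
juliet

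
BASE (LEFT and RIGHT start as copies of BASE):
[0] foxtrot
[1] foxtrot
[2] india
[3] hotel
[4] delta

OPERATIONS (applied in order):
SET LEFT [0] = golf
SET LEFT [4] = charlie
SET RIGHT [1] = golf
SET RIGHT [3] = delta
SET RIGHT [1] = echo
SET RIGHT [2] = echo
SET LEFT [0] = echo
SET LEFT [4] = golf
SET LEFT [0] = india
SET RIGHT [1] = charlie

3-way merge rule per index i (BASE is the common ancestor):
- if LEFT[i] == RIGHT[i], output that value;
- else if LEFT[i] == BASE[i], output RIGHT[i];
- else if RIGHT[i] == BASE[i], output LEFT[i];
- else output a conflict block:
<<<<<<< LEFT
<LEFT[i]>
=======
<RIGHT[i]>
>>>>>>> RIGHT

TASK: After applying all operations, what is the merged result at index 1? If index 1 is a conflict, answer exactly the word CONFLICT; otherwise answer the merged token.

Answer: charlie

Derivation:
Final LEFT:  [india, foxtrot, india, hotel, golf]
Final RIGHT: [foxtrot, charlie, echo, delta, delta]
i=0: L=india, R=foxtrot=BASE -> take LEFT -> india
i=1: L=foxtrot=BASE, R=charlie -> take RIGHT -> charlie
i=2: L=india=BASE, R=echo -> take RIGHT -> echo
i=3: L=hotel=BASE, R=delta -> take RIGHT -> delta
i=4: L=golf, R=delta=BASE -> take LEFT -> golf
Index 1 -> charlie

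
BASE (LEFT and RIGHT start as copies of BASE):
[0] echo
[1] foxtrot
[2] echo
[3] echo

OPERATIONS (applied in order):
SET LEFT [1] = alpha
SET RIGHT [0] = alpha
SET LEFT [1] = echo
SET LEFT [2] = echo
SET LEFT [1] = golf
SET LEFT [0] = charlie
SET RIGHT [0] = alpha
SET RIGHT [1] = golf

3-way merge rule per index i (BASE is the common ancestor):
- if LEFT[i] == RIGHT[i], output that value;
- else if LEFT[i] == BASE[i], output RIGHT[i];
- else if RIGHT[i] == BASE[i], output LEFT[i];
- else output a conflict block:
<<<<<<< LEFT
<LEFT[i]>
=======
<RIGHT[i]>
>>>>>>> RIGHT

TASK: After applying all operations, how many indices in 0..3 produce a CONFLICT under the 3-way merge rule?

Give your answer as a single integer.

Final LEFT:  [charlie, golf, echo, echo]
Final RIGHT: [alpha, golf, echo, echo]
i=0: BASE=echo L=charlie R=alpha all differ -> CONFLICT
i=1: L=golf R=golf -> agree -> golf
i=2: L=echo R=echo -> agree -> echo
i=3: L=echo R=echo -> agree -> echo
Conflict count: 1

Answer: 1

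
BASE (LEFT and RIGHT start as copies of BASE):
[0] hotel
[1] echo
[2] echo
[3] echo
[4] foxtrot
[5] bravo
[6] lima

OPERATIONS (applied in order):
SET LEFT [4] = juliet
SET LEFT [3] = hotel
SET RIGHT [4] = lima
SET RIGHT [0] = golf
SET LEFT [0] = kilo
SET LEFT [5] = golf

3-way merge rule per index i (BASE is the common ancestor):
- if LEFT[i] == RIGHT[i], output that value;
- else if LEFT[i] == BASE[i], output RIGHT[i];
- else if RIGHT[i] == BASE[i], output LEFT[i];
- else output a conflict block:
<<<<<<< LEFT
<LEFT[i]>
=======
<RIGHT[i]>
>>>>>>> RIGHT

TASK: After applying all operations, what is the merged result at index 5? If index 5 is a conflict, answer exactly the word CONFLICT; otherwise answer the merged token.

Final LEFT:  [kilo, echo, echo, hotel, juliet, golf, lima]
Final RIGHT: [golf, echo, echo, echo, lima, bravo, lima]
i=0: BASE=hotel L=kilo R=golf all differ -> CONFLICT
i=1: L=echo R=echo -> agree -> echo
i=2: L=echo R=echo -> agree -> echo
i=3: L=hotel, R=echo=BASE -> take LEFT -> hotel
i=4: BASE=foxtrot L=juliet R=lima all differ -> CONFLICT
i=5: L=golf, R=bravo=BASE -> take LEFT -> golf
i=6: L=lima R=lima -> agree -> lima
Index 5 -> golf

Answer: golf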